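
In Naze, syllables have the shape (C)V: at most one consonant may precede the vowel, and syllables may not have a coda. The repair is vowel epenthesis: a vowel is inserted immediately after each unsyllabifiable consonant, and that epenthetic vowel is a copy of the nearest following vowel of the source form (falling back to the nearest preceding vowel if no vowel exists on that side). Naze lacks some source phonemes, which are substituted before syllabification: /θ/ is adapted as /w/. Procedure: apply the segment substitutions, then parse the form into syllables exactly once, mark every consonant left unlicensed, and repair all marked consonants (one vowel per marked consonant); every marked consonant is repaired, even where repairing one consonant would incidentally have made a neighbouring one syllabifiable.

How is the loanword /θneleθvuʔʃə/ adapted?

wenelewuvuʔəʃə

Substitution: /θ/ → /w/, giving /wnelewvuʔʃə/.
Under (C)V, the unsyllabifiable consonants are /w/, /w/, /ʔ/ (no codas are permitted; onsets are limited to one consonant).
Inserting the epenthetic vowel yields /w/ → /we/, /w/ → /wu/, /ʔ/ → /ʔə/.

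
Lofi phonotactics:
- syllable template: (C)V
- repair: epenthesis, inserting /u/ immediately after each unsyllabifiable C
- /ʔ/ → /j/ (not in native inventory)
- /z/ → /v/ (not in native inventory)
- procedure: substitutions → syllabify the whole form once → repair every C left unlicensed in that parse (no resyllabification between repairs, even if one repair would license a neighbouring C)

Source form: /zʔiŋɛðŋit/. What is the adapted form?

vujiŋɛðuŋitu

Substitution: /z/ → /v/, /ʔ/ → /j/, giving /vjiŋɛðŋit/.
The consonants /v/, /ð/, /t/ cannot be parsed into a legal (C)V syllable (no codas are permitted; onsets are limited to one consonant).
Each unlicensed consonant becomes the onset of a new syllable: /v/ → /vu/, /ð/ → /ðu/, /t/ → /tu/.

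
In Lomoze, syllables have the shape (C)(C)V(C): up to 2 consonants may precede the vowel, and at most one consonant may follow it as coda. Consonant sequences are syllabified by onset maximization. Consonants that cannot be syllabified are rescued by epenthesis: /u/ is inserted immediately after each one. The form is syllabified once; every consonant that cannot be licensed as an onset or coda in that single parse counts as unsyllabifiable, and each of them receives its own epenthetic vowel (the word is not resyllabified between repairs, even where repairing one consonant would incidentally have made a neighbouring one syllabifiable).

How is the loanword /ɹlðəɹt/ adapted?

ɹulðəɹtu

Syllabifying with onset maximization leaves /ɹ/, /t/ stranded (at most one coda consonant is licensed; onsets may contain at most 2 consonants).
Each unlicensed consonant becomes the onset of a new syllable: /ɹ/ → /ɹu/, /t/ → /tu/.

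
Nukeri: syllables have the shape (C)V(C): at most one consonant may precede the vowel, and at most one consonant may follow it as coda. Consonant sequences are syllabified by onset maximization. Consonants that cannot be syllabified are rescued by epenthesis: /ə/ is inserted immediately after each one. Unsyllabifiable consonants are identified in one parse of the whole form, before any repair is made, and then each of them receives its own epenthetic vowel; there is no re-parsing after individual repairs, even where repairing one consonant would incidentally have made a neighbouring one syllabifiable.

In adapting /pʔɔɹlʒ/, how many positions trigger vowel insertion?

The unsyllabifiable consonants are /p/, /l/, /ʒ/; each receives one epenthetic vowel.

3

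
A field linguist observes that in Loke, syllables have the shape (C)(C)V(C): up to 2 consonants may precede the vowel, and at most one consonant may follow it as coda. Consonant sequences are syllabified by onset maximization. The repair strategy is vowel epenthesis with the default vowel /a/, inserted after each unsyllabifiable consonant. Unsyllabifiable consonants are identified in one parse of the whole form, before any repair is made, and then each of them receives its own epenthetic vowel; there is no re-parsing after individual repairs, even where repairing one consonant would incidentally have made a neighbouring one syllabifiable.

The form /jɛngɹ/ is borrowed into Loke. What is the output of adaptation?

jɛngaɹa

Under (C)(C)V(C), the unsyllabifiable consonants are /g/, /ɹ/ (at most one coda consonant is licensed; onsets may contain at most 2 consonants).
Inserting the epenthetic vowel yields /g/ → /ga/, /ɹ/ → /ɹa/.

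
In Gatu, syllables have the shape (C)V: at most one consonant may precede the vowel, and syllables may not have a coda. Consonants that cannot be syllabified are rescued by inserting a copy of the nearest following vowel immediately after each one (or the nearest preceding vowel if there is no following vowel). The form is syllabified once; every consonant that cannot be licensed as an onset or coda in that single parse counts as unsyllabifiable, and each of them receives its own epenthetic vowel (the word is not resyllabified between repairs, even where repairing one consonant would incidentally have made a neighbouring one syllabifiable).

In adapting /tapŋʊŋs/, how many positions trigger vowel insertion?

The unsyllabifiable consonants are /p/, /ŋ/, /s/; each receives one epenthetic vowel.

3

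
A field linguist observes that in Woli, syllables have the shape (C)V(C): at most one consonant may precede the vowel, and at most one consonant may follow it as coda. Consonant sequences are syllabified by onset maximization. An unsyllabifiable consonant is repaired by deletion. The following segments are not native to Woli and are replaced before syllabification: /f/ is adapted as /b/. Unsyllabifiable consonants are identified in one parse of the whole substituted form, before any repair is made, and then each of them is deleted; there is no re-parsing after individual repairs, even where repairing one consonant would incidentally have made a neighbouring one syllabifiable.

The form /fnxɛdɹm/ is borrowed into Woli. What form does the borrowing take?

xɛd

Substitution: /f/ → /b/, giving /bnxɛdɹm/.
The consonants /b/, /n/, /ɹ/, /m/ cannot be parsed into a legal (C)V(C) syllable (at most one coda consonant is licensed; onsets are limited to one consonant).
Deletion applies to /b/, /n/, /ɹ/, /m/.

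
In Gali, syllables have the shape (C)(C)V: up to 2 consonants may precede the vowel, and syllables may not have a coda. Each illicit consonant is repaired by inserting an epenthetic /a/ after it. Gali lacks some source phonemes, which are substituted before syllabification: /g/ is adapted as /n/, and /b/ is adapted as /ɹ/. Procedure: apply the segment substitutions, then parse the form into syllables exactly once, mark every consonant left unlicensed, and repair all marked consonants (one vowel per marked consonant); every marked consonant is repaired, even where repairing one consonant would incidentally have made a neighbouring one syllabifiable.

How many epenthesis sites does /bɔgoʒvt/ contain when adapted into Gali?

After substitution the input is /ɹɔnoʒvt/.
The unsyllabifiable consonants are /ʒ/, /v/, /t/; each receives one epenthetic vowel.

3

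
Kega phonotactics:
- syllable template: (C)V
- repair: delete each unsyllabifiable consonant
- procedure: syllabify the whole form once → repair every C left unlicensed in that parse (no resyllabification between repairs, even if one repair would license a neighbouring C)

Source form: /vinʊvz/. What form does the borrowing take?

vinʊ

Under (C)V, the unsyllabifiable consonants are /v/, /z/ (no codas are permitted; onsets are limited to one consonant).
Deletion applies to /v/, /z/.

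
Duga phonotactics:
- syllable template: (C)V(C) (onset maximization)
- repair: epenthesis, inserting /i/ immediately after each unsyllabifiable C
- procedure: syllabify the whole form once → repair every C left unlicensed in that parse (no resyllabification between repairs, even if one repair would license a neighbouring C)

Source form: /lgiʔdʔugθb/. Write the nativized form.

ligiʔdiʔugθibi

The consonants /l/, /d/, /θ/, /b/ cannot be parsed into a legal (C)V(C) syllable (at most one coda consonant is licensed; onsets are limited to one consonant).
Epenthesis after each stranded consonant: /l/ → /li/, /d/ → /di/, /θ/ → /θi/, /b/ → /bi/.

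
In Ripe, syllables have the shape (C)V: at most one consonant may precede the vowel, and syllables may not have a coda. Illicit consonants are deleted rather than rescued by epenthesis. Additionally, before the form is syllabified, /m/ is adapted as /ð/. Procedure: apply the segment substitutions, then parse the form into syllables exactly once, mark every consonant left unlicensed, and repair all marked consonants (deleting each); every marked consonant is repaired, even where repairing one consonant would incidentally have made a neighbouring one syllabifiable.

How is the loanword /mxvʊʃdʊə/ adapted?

vʊdʊə

Substitution: /m/ → /ð/, giving /ðxvʊʃdʊə/.
Syllabifying with onset maximization leaves /ð/, /x/, /ʃ/ stranded (no codas are permitted; onsets are limited to one consonant).
Deletion applies to /ð/, /x/, /ʃ/.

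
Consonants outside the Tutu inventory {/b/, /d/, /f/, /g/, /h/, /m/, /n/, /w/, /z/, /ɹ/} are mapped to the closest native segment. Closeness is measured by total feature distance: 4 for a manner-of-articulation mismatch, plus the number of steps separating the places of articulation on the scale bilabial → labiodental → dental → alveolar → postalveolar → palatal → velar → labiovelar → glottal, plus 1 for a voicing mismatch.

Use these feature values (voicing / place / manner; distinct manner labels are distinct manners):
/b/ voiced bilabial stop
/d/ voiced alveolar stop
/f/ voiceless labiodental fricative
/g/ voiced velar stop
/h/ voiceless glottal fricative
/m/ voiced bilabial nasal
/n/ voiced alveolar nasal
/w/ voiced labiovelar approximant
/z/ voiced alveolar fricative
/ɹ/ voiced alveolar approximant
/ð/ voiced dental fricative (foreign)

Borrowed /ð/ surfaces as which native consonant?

/z/ is closest: same manner (fricative), place distance 1 (dental→alveolar), same voicing; total 1. Next closest is /f/ at distance 2.

z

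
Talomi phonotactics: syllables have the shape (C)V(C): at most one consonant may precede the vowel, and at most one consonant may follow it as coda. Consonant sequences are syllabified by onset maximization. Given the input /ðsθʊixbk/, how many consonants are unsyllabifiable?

4

Syllabifying with onset maximization leaves /ð/, /s/, /b/, /k/ stranded (at most one coda consonant is licensed; onsets are limited to one consonant).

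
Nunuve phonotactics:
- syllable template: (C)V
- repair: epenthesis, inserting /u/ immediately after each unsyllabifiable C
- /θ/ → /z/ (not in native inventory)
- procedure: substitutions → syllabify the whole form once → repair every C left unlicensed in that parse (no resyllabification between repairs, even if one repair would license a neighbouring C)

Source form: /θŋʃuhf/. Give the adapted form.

zuŋuʃuhufu

Substitution: /θ/ → /z/, giving /zŋʃuhf/.
The consonants /z/, /ŋ/, /h/, /f/ cannot be parsed into a legal (C)V syllable (no codas are permitted; onsets are limited to one consonant).
Each unlicensed consonant becomes the onset of a new syllable: /z/ → /zu/, /ŋ/ → /ŋu/, /h/ → /hu/, /f/ → /fu/.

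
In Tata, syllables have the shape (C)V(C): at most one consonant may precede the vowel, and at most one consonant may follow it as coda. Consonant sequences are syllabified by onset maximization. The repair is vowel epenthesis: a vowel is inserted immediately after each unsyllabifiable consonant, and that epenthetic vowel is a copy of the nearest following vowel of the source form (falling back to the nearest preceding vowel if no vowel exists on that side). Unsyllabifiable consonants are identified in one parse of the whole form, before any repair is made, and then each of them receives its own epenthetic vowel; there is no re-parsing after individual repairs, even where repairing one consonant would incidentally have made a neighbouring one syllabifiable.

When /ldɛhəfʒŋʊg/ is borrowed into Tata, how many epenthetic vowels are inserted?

The unsyllabifiable consonants are /l/, /ʒ/; each receives one epenthetic vowel.

2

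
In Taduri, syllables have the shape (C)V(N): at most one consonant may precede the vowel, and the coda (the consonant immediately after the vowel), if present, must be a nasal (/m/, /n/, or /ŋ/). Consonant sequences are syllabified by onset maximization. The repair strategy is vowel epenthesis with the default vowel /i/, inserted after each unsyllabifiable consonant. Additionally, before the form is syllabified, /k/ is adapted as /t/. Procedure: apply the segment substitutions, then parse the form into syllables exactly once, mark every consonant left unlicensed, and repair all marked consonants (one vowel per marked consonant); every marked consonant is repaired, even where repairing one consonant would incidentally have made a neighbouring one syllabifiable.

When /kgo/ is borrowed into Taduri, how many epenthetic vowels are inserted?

After substitution the input is /tgo/.
The unsyllabifiable consonants are /t/; each receives one epenthetic vowel.

1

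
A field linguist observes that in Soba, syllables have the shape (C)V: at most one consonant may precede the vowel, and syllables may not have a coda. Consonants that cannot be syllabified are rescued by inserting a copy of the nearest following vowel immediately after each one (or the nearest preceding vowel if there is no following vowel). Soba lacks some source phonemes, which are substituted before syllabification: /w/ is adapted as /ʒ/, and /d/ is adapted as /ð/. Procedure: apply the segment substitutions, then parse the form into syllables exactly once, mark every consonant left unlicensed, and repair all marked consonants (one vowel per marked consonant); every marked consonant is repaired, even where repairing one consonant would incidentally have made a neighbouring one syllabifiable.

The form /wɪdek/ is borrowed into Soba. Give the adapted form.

Substitution: /w/ → /ʒ/, /d/ → /ð/, giving /ʒɪðek/.
The consonants /k/ cannot be parsed into a legal (C)V syllable (no codas are permitted; onsets are limited to one consonant).
Each unlicensed consonant becomes the onset of a new syllable: /k/ → /ke/.

ʒɪðeke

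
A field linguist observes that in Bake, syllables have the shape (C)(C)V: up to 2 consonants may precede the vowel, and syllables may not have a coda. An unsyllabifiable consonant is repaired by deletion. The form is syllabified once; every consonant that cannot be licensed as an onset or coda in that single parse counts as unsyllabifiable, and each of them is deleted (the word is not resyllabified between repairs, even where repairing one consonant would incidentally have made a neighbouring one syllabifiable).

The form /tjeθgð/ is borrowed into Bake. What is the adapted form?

Under (C)(C)V, the unsyllabifiable consonants are /θ/, /g/, /ð/ (no codas are permitted; onsets may contain at most 2 consonants).
Deleting the stranded consonants removes /θ/, /g/, /ð/.

tje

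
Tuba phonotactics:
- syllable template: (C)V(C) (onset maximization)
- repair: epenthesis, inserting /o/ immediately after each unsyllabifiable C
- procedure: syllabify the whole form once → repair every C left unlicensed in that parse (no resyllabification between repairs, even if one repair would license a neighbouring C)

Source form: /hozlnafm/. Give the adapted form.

hozlonafmo

Under (C)V(C), the unsyllabifiable consonants are /l/, /m/ (at most one coda consonant is licensed; onsets are limited to one consonant).
Epenthesis after each stranded consonant: /l/ → /lo/, /m/ → /mo/.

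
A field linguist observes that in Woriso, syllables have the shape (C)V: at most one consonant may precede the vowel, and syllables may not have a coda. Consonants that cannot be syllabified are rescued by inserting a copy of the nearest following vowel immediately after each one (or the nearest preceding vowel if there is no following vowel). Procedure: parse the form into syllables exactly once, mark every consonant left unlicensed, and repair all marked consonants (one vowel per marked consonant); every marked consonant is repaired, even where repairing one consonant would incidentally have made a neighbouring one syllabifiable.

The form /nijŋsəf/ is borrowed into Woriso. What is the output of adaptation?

nijəŋəsəfə

Syllabifying with onset maximization leaves /j/, /ŋ/, /f/ stranded (no codas are permitted; onsets are limited to one consonant).
Inserting the epenthetic vowel yields /j/ → /jə/, /ŋ/ → /ŋə/, /f/ → /fə/.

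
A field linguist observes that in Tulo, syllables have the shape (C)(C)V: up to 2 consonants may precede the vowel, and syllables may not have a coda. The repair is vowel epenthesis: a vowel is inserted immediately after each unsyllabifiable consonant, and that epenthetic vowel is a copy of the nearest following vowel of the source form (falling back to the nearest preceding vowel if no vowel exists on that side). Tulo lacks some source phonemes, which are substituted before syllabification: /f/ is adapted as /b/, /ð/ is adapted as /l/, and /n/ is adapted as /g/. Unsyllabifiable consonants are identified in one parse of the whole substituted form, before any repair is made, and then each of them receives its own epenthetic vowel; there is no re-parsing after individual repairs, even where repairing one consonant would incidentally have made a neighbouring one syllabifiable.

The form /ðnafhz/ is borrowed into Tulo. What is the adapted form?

Substitution: /ð/ → /l/, /n/ → /g/, /f/ → /b/, giving /lgabhz/.
Syllabifying with onset maximization leaves /b/, /h/, /z/ stranded (no codas are permitted; onsets may contain at most 2 consonants).
Epenthesis after each stranded consonant: /b/ → /ba/, /h/ → /ha/, /z/ → /za/.

lgabahaza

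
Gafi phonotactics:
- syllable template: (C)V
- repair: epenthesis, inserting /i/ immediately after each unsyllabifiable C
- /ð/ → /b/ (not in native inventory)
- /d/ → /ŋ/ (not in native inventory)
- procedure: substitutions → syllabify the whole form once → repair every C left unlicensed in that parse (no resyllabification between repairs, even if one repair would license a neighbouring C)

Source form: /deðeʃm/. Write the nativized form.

ŋebeʃimi

Substitution: /d/ → /ŋ/, /ð/ → /b/, giving /ŋebeʃm/.
Under (C)V, the unsyllabifiable consonants are /ʃ/, /m/ (no codas are permitted; onsets are limited to one consonant).
Epenthesis after each stranded consonant: /ʃ/ → /ʃi/, /m/ → /mi/.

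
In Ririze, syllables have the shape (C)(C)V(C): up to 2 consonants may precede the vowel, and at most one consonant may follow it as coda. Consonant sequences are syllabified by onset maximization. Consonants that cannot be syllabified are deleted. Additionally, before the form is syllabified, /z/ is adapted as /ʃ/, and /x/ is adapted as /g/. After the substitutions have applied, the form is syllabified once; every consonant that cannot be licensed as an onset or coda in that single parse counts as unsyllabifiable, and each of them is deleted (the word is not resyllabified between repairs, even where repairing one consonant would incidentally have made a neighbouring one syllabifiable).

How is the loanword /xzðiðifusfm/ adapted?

ʃðiðifus

Substitution: /x/ → /g/, /z/ → /ʃ/, giving /gʃðiðifusfm/.
Under (C)(C)V(C), the unsyllabifiable consonants are /g/, /f/, /m/ (at most one coda consonant is licensed; onsets may contain at most 2 consonants).
Each unlicensed consonant is deleted: /g/, /f/, /m/.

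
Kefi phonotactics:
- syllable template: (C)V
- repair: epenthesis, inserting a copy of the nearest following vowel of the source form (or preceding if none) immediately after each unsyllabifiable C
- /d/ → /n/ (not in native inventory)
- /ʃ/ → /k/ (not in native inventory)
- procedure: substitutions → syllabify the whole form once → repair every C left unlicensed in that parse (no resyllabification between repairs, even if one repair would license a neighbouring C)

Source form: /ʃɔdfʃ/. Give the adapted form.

Substitution: /ʃ/ → /k/, /d/ → /n/, giving /kɔnfk/.
The consonants /n/, /f/, /k/ cannot be parsed into a legal (C)V syllable (no codas are permitted; onsets are limited to one consonant).
Each unlicensed consonant becomes the onset of a new syllable: /n/ → /nɔ/, /f/ → /fɔ/, /k/ → /kɔ/.

kɔnɔfɔkɔ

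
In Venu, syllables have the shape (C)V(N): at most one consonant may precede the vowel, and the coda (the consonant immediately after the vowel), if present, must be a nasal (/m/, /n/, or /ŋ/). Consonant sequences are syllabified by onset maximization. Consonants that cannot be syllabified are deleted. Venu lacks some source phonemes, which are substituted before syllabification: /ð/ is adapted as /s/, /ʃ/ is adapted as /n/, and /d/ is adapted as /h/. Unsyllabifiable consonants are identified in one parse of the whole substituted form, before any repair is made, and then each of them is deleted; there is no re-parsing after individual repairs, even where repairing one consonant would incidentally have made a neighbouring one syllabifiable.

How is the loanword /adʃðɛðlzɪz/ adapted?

asɛzɪ

Substitution: /d/ → /h/, /ʃ/ → /n/, /ð/ → /s/, giving /ahnsɛslzɪz/.
The consonants /h/, /n/, /s/, /l/, /z/ cannot be parsed into a legal (C)V(N) syllable (only a nasal (/m/, /n/, or /ŋ/) is licensed in coda position; onsets are limited to one consonant).
Deletion applies to /h/, /n/, /s/, /l/, /z/.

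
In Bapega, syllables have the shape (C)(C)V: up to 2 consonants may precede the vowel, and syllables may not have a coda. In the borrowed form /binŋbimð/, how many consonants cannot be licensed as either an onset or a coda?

The consonants /n/, /m/, /ð/ cannot be parsed into a legal (C)(C)V syllable (no codas are permitted; onsets may contain at most 2 consonants).

3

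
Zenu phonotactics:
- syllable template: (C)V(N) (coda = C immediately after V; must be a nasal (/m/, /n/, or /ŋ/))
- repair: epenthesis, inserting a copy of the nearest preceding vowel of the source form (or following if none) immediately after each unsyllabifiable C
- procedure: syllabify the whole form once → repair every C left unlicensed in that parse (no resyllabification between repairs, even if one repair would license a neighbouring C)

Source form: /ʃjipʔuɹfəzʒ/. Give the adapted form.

ʃijipiʔuɹufəzəʒə

Syllabifying with onset maximization leaves /ʃ/, /p/, /ɹ/, /z/, /ʒ/ stranded (only a nasal (/m/, /n/, or /ŋ/) is licensed in coda position; onsets are limited to one consonant).
Inserting the epenthetic vowel yields /ʃ/ → /ʃi/, /p/ → /pi/, /ɹ/ → /ɹu/, /z/ → /zə/, /ʒ/ → /ʒə/.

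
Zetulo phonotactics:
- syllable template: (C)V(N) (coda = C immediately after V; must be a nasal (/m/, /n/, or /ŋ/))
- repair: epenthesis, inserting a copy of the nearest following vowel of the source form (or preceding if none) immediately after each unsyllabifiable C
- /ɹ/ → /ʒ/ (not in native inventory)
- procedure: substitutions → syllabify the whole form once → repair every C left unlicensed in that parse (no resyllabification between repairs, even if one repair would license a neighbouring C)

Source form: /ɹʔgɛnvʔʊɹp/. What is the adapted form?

Substitution: /ɹ/ → /ʒ/, giving /ʒʔgɛnvʔʊʒp/.
Syllabifying with onset maximization leaves /ʒ/, /ʔ/, /v/, /ʒ/, /p/ stranded (only a nasal (/m/, /n/, or /ŋ/) is licensed in coda position; onsets are limited to one consonant).
Each unlicensed consonant becomes the onset of a new syllable: /ʒ/ → /ʒɛ/, /ʔ/ → /ʔɛ/, /v/ → /vʊ/, /ʒ/ → /ʒʊ/, /p/ → /pʊ/.

ʒɛʔɛgɛnvʊʔʊʒʊpʊ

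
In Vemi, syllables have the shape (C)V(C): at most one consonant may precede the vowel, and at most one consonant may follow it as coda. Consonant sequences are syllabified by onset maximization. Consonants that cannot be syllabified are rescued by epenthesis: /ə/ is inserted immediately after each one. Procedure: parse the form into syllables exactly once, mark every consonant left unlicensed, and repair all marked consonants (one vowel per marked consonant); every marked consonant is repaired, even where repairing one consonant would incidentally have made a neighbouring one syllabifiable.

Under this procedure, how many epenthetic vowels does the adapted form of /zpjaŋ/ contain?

The unsyllabifiable consonants are /z/, /p/; each receives one epenthetic vowel.

2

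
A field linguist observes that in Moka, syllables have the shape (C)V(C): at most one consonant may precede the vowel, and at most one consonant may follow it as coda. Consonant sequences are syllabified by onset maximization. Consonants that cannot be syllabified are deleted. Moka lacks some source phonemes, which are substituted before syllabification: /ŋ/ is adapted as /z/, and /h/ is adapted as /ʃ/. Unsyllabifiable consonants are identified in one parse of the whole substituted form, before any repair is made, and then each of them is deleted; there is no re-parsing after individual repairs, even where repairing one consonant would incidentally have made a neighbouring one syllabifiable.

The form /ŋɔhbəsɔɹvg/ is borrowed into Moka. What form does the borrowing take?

zɔʃbəsɔɹ

Substitution: /ŋ/ → /z/, /h/ → /ʃ/, giving /zɔʃbəsɔɹvg/.
The consonants /v/, /g/ cannot be parsed into a legal (C)V(C) syllable (at most one coda consonant is licensed; onsets are limited to one consonant).
Each unlicensed consonant is deleted: /v/, /g/.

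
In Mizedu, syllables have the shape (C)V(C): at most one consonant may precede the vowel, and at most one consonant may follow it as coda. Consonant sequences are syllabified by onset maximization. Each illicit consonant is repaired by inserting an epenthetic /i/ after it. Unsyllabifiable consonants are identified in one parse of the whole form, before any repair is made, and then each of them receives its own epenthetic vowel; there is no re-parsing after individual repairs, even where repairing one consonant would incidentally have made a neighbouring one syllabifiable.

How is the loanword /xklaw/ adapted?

Syllabifying with onset maximization leaves /x/, /k/ stranded (at most one coda consonant is licensed; onsets are limited to one consonant).
Epenthesis after each stranded consonant: /x/ → /xi/, /k/ → /ki/.

xikilaw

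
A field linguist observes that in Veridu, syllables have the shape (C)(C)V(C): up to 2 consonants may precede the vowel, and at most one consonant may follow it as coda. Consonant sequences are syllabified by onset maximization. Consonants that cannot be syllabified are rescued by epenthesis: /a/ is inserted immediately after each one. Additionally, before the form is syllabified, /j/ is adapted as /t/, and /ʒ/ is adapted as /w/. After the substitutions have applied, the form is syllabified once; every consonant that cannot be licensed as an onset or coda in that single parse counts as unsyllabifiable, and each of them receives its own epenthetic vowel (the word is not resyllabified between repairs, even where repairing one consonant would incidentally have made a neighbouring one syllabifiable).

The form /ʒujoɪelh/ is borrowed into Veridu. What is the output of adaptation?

wutoɪelha

Substitution: /ʒ/ → /w/, /j/ → /t/, giving /wutoɪelh/.
The consonants /h/ cannot be parsed into a legal (C)(C)V(C) syllable (at most one coda consonant is licensed; onsets may contain at most 2 consonants).
Inserting the epenthetic vowel yields /h/ → /ha/.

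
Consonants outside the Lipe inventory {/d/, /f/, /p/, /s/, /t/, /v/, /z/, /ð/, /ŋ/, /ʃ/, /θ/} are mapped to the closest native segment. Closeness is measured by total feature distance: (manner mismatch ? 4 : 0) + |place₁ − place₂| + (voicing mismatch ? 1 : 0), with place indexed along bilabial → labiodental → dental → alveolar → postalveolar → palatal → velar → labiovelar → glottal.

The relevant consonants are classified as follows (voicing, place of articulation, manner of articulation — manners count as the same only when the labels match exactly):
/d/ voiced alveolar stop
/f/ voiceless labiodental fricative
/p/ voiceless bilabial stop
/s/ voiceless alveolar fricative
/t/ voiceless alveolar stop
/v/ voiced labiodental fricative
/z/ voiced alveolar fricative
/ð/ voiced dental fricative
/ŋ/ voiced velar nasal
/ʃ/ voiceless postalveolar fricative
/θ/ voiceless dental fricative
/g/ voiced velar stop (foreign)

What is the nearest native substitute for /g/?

/d/ is closest: same manner (stop), place distance 3 (velar→alveolar), same voicing; total 3. Next closest is /t/ at distance 4.

d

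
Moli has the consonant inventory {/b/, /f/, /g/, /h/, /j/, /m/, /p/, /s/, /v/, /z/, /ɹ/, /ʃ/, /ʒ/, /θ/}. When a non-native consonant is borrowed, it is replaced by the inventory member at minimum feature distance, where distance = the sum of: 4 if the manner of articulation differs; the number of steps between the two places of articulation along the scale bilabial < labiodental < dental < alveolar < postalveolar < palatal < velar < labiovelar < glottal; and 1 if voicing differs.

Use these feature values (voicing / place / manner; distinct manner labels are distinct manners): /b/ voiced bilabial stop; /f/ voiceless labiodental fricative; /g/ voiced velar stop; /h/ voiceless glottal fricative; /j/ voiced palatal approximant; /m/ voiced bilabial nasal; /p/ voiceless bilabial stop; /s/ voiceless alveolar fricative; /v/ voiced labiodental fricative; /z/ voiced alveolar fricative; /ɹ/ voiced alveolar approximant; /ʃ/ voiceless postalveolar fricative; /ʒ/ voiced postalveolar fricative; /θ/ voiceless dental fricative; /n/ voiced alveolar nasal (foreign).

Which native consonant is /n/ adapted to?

m

/m/ is closest: same manner (nasal), place distance 3 (alveolar→bilabial), same voicing; total 3. Next closest is /z/ at distance 4.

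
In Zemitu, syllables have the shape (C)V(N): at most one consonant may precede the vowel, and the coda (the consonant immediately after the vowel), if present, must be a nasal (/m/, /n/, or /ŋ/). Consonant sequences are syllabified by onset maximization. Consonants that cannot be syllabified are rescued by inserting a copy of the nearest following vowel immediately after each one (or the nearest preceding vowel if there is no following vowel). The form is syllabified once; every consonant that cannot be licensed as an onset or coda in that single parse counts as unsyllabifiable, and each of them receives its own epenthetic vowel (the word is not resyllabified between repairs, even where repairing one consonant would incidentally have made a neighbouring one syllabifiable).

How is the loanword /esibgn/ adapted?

Syllabifying with onset maximization leaves /b/, /g/, /n/ stranded (only a nasal (/m/, /n/, or /ŋ/) is licensed in coda position; onsets are limited to one consonant).
Epenthesis after each stranded consonant: /b/ → /bi/, /g/ → /gi/, /n/ → /ni/.

esibigini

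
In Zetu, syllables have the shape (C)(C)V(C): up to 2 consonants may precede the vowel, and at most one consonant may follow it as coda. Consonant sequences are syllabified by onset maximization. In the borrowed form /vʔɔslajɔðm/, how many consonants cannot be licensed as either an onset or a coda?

1

The consonants /m/ cannot be parsed into a legal (C)(C)V(C) syllable (at most one coda consonant is licensed; onsets may contain at most 2 consonants).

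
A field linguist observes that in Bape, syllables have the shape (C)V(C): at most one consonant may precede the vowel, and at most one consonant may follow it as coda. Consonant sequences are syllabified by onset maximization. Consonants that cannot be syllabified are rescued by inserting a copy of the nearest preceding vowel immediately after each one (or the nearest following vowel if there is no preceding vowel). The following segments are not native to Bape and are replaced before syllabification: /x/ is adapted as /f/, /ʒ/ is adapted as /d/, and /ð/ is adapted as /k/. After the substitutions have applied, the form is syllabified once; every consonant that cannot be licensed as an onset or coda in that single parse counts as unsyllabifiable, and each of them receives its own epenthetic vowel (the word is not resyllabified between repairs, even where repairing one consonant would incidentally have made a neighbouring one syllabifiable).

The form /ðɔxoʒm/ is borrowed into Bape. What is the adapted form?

kɔfodmo

Substitution: /ð/ → /k/, /x/ → /f/, /ʒ/ → /d/, giving /kɔfodm/.
Syllabifying with onset maximization leaves /m/ stranded (at most one coda consonant is licensed; onsets are limited to one consonant).
Each unlicensed consonant becomes the onset of a new syllable: /m/ → /mo/.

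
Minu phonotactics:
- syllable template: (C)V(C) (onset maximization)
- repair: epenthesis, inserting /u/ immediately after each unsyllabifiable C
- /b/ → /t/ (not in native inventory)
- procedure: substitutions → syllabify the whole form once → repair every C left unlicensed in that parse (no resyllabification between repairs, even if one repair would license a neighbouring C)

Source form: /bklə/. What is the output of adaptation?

tukulə

Substitution: /b/ → /t/, giving /tklə/.
Under (C)V(C), the unsyllabifiable consonants are /t/, /k/ (at most one coda consonant is licensed; onsets are limited to one consonant).
Each unlicensed consonant becomes the onset of a new syllable: /t/ → /tu/, /k/ → /ku/.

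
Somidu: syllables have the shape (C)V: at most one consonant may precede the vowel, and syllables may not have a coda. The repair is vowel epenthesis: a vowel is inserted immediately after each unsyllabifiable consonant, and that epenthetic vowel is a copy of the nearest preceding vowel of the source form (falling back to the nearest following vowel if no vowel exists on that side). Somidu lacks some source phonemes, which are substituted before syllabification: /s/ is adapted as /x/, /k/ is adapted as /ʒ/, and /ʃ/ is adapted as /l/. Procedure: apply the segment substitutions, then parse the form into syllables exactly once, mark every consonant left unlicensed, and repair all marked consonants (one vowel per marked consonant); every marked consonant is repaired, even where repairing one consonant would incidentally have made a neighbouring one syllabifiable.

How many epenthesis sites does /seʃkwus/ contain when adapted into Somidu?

After substitution the input is /xelʒwux/.
The unsyllabifiable consonants are /l/, /ʒ/, /x/; each receives one epenthetic vowel.

3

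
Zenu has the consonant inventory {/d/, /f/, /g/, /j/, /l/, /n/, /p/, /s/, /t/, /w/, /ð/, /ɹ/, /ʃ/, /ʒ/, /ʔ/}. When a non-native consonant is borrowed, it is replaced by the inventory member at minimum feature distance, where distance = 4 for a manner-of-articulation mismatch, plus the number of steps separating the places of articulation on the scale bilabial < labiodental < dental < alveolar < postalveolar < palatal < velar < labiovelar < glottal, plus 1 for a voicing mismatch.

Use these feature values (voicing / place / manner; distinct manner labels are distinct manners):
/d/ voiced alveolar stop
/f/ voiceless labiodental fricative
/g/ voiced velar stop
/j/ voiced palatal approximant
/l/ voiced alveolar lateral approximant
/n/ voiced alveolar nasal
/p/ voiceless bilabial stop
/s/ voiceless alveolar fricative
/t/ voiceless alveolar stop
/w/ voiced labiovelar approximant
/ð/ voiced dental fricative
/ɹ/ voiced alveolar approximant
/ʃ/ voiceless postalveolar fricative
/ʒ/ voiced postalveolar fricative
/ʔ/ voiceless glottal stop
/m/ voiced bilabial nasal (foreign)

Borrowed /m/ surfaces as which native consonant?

/n/ is closest: same manner (nasal), place distance 3 (bilabial→alveolar), same voicing; total 3. Next closest is /p/ at distance 5.

n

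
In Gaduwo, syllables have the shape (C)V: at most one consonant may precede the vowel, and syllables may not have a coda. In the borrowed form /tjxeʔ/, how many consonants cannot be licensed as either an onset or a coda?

3

Syllabifying with onset maximization leaves /t/, /j/, /ʔ/ stranded (no codas are permitted; onsets are limited to one consonant).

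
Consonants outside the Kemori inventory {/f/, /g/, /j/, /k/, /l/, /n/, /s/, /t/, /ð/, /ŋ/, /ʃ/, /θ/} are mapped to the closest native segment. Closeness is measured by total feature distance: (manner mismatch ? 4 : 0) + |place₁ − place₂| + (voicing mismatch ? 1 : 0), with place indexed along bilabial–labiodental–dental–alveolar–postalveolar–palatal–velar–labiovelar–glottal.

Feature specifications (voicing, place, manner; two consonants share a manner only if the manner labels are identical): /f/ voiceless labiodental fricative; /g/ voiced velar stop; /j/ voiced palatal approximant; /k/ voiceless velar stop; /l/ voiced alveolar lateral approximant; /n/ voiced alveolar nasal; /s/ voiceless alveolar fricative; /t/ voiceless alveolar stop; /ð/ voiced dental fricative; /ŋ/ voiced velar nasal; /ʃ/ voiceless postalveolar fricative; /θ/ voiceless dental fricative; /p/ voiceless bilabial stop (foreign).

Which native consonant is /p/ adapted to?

/t/ is closest: same manner (stop), place distance 3 (bilabial→alveolar), same voicing; total 3. Next closest is /f/ at distance 5.

t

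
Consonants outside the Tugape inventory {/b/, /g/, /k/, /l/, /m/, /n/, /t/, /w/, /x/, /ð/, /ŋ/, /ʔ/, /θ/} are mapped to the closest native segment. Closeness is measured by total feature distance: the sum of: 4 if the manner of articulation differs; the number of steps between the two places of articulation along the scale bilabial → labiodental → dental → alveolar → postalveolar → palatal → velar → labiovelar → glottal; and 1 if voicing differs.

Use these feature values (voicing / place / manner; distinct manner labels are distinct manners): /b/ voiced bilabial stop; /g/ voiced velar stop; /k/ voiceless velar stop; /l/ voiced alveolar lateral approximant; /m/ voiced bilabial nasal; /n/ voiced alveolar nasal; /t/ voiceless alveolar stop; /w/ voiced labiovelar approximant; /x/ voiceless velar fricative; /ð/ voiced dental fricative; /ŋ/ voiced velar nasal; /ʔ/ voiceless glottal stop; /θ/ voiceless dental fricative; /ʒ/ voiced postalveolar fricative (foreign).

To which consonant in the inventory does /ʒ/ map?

ð

/ð/ is closest: same manner (fricative), place distance 2 (postalveolar→dental), same voicing; total 2. Next closest is /x/ at distance 3.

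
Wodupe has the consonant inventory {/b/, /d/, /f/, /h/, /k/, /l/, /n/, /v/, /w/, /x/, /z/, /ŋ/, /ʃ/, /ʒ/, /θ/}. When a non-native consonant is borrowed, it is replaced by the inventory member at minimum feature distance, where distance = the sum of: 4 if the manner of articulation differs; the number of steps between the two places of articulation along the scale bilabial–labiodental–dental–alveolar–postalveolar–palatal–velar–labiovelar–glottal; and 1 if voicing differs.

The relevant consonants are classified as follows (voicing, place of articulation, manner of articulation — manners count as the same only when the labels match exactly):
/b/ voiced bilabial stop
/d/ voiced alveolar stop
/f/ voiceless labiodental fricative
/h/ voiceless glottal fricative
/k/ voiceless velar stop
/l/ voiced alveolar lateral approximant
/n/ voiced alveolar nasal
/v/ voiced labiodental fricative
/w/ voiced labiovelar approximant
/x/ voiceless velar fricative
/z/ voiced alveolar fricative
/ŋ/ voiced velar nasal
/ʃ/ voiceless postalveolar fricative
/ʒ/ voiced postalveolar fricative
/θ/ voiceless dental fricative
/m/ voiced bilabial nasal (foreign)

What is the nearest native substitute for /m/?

n

/n/ is closest: same manner (nasal), place distance 3 (bilabial→alveolar), same voicing; total 3. Next closest is /b/ at distance 4.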